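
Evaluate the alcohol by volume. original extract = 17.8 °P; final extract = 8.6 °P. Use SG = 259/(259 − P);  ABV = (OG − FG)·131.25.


OG = 259/(259 − 17.8) = 1.0738
FG = 259/(259 − 8.6) = 1.0343
ABV = (1.0738 − 1.0343)·131.25

5.1782 % ABV


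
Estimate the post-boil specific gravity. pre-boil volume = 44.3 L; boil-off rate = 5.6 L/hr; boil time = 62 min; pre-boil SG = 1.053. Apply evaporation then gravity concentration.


V_post = V_pre − rate·(t/60);  SG_post = 1 + (SG_pre−1)·V_pre/V_post
V_post = 44.3 − 5.6·(62/60) = 38.5133
SG_post = 1 + (1.053 − 1)·44.3/38.5133

1.0610


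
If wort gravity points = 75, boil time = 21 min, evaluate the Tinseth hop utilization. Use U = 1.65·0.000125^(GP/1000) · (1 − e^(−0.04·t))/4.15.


bigness = 1.65·0.000125^(75/1000) = 0.8409
boil_factor = (1 − e^(−0.04·21))/4.15 = 0.1369
U = 0.8409 · 0.1369

0.1152


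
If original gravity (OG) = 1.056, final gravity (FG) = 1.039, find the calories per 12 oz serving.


ABW = (OG−FG)·131.25·0.79/FG;  °P = 259 − 259/SG (for OG→OE and FG→AE);  RE = 0.1808·OE + 0.8192·AE;  Cal = (6.9·ABW + 4·(RE−0.1))·FG·3.55
ABW = (1.056 − 1.039)·131.25·0.79/1.039 = 1.6965
OE = 259 − 259/1.056 = 13.7348 °P
AE = 259 − 259/1.039 = 9.7218 °P
RE = 0.1808·13.7348 + 0.8192·9.7218 = 10.4474 °P
Cal = (6.9·1.6965 + 4·(10.4474−0.1))·1.039·3.55

195.8405 kcal


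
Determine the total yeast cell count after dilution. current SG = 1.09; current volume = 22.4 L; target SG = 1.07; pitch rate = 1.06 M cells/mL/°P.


V_w = V·((SG_c−1)/(SG_t−1)−1);  °P = 259 − 259/SG_t;  cells = rate·(V+V_w)·°P
V_w = 22.4·((1.09−1)/(1.07−1)−1) = 6.4000
V_final = 22.4 + 6.4000 = 28.8000
°P = 259 − 259/1.07 = 16.9439
cells = 1.06·28.8000·16.9439

517.2641 billion cells


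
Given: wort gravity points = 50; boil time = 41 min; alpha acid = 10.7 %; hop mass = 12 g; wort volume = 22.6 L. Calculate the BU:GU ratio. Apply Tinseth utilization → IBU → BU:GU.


U = 1.65·0.000125^(GP/1000)·(1−e^(−0.04t))/4.15;  IBU = (α/100)·m·U·1000/V;  BU:GU = IBU/GP
U = 1.65·0.000125^(50/1000)·(1−e^(−0.04·41))/4.15 = 0.2045
IBU = (10.7/100)·12·0.2045·1000/22.6 = 11.6167
BU:GU = 11.6167/50

0.2323


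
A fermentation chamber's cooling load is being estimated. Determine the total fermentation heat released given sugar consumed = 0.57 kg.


Q = m_sugar · 590 kJ/kg
Q = 0.57 · 590

336.3000 kJ


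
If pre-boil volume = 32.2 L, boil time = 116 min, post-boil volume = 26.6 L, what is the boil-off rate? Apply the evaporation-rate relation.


rate = (V_pre − V_post) / (t_min/60)
rate = (32.2 − 26.6) / (116/60)

2.8966 L/hr


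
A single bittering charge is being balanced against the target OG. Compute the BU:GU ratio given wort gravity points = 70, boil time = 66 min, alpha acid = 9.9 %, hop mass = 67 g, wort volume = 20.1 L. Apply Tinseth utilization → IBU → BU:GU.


U = 1.65·0.000125^(GP/1000)·(1−e^(−0.04t))/4.15;  IBU = (α/100)·m·U·1000/V;  BU:GU = IBU/GP
U = 1.65·0.000125^(70/1000)·(1−e^(−0.04·66))/4.15 = 0.1968
IBU = (9.9/100)·67·0.1968·1000/20.1 = 64.9502
BU:GU = 64.9502/70

0.9279


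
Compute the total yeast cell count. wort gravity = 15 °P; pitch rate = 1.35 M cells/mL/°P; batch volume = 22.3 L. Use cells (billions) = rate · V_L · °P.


cells = 1.35 · 22.3 · 15

451.5750 billion cells


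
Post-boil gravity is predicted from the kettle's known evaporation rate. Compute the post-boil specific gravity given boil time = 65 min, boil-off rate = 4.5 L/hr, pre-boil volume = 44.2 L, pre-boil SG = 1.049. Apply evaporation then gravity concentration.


V_post = V_pre − rate·(t/60);  SG_post = 1 + (SG_pre−1)·V_pre/V_post
V_post = 44.2 − 4.5·(65/60) = 39.3250
SG_post = 1 + (1.049 − 1)·44.2/39.3250

1.0551


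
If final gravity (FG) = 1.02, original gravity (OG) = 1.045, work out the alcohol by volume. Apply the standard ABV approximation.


ABV = (OG − FG) · 131.25
ABV = (1.045 − 1.02) · 131.25

3.2812 % ABV


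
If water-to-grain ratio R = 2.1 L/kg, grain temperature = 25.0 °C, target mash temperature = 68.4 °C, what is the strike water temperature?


T_strike = (0.41/R)·(T_mash − T_grain) + T_mash
T_strike = (0.41/2.1)·(68.4 − 25.0) + 68.4

76.8733 °C


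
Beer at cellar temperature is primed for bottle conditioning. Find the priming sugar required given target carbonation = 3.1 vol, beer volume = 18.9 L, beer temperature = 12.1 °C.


residual = 14.695·(0.01821 + 0.09011·e^(−0.04·T));  sugar = (target − residual)·4.0·V
residual = 14.695·(0.01821 + 0.09011·e^(−0.04·12.1)) = 1.0837
sugar = (3.1 − 1.0837)·4.0·18.9

152.4325 g


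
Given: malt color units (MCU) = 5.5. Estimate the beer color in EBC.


SRM = 1.4922·MCU^0.6859;  EBC = SRM·1.97
SRM = 1.4922·5.5^0.6859 = 4.8044
EBC = 4.8044·1.97

9.4647 EBC


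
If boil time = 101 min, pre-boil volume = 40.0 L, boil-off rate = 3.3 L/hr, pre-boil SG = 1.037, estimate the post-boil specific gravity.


V_post = V_pre − rate·(t/60);  SG_post = 1 + (SG_pre−1)·V_pre/V_post
V_post = 40.0 − 3.3·(101/60) = 34.4450
SG_post = 1 + (1.037 − 1)·40.0/34.4450

1.0430


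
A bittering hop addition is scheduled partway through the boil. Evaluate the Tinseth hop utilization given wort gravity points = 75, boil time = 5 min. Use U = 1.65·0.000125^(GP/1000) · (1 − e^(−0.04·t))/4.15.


bigness = 1.65·0.000125^(75/1000) = 0.8409
boil_factor = (1 − e^(−0.04·5))/4.15 = 0.0437
U = 0.8409 · 0.0437

0.0367


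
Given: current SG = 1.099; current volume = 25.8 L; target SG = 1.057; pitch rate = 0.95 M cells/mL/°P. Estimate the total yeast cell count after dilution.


V_w = V·((SG_c−1)/(SG_t−1)−1);  °P = 259 − 259/SG_t;  cells = rate·(V+V_w)·°P
V_w = 25.8·((1.099−1)/(1.057−1)−1) = 19.0105
V_final = 25.8 + 19.0105 = 44.8105
°P = 259 − 259/1.057 = 13.9669
cells = 0.95·44.8105·13.9669

594.5704 billion cells


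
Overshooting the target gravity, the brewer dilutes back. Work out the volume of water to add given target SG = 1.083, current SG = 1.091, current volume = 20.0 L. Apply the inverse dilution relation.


V_water = V·((SG_curr − 1)/(SG_target − 1) − 1)
V_water = 20.0·((1.091 − 1)/(1.083 − 1) − 1)

1.9277 L


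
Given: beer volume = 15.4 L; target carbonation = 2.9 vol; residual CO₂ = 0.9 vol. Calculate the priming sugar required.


sugar = (target − residual)·4.0·V
sugar = (2.9 − 0.9)·4.0·15.4

123.2000 g


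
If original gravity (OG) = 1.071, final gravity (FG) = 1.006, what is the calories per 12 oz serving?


ABW = (OG−FG)·131.25·0.79/FG;  °P = 259 − 259/SG (for OG→OE and FG→AE);  RE = 0.1808·OE + 0.8192·AE;  Cal = (6.9·ABW + 4·(RE−0.1))·FG·3.55
ABW = (1.071 − 1.006)·131.25·0.79/1.006 = 6.6995
OE = 259 − 259/1.071 = 17.1699 °P
AE = 259 − 259/1.006 = 1.5447 °P
RE = 0.1808·17.1699 + 0.8192·1.5447 = 4.3698 °P
Cal = (6.9·6.6995 + 4·(4.3698−0.1))·1.006·3.55

226.0831 kcal


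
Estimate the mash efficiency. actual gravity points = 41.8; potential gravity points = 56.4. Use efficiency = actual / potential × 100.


efficiency = 41.8 / 56.4 × 100

74.1135 %


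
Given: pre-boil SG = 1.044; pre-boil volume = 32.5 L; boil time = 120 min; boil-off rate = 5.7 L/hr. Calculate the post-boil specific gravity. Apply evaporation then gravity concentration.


V_post = V_pre − rate·(t/60);  SG_post = 1 + (SG_pre−1)·V_pre/V_post
V_post = 32.5 − 5.7·(120/60) = 21.1000
SG_post = 1 + (1.044 − 1)·32.5/21.1000

1.0678


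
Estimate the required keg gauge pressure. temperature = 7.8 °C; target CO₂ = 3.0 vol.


psi = vols/(0.01821 + 0.09011·e^(−0.04·T)) − 14.695
psi = 3.0/(0.01821 + 0.09011·e^(−0.04·7.8)) − 14.695

20.9476 psi


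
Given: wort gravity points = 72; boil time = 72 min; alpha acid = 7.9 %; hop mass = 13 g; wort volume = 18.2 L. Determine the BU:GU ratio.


U = 1.65·0.000125^(GP/1000)·(1−e^(−0.04t))/4.15;  IBU = (α/100)·m·U·1000/V;  BU:GU = IBU/GP
U = 1.65·0.000125^(72/1000)·(1−e^(−0.04·72))/4.15 = 0.1965
IBU = (7.9/100)·13·0.1965·1000/18.2 = 11.0872
BU:GU = 11.0872/72

0.1540


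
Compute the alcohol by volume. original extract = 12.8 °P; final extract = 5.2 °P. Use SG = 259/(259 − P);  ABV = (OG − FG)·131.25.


OG = 259/(259 − 12.8) = 1.0520
FG = 259/(259 − 5.2) = 1.0205
ABV = (1.0520 − 1.0205)·131.25

4.1346 % ABV


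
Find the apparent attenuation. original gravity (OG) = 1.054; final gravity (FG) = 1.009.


AA = (OG − FG)/(OG − 1) · 100
AA = (1.054 − 1.009)/(1.054 − 1) · 100

83.3333 %


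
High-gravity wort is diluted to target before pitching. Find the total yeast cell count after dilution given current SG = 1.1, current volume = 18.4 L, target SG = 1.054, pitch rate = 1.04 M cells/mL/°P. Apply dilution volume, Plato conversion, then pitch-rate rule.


V_w = V·((SG_c−1)/(SG_t−1)−1);  °P = 259 − 259/SG_t;  cells = rate·(V+V_w)·°P
V_w = 18.4·((1.1−1)/(1.054−1)−1) = 15.6741
V_final = 18.4 + 15.6741 = 34.0741
°P = 259 − 259/1.054 = 13.2694
cells = 1.04·34.0741·13.2694

470.2300 billion cells


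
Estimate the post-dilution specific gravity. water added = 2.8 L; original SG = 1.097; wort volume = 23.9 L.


SG_new = 1 + (SG_old − 1)·V_old/(V_old + V_water)
pts = (1.097 − 1)·1000·23.9/(23.9 + 2.8) = 86.8277
SG_new = 1 + 86.8277/1000

1.0868


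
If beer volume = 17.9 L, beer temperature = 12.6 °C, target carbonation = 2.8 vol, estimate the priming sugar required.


residual = 14.695·(0.01821 + 0.09011·e^(−0.04·T));  sugar = (target − residual)·4.0·V
residual = 14.695·(0.01821 + 0.09011·e^(−0.04·12.6)) = 1.0675
sugar = (2.8 − 1.0675)·4.0·17.9

124.0443 g


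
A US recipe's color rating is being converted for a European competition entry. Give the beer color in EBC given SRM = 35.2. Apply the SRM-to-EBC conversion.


EBC = SRM · 1.97
EBC = 35.2 · 1.97

69.3440 EBC


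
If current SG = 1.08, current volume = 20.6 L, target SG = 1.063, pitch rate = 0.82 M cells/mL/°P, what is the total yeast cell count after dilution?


V_w = V·((SG_c−1)/(SG_t−1)−1);  °P = 259 − 259/SG_t;  cells = rate·(V+V_w)·°P
V_w = 20.6·((1.08−1)/(1.063−1)−1) = 5.5587
V_final = 20.6 + 5.5587 = 26.1587
°P = 259 − 259/1.063 = 15.3500
cells = 0.82·26.1587·15.3500

329.2589 billion cells


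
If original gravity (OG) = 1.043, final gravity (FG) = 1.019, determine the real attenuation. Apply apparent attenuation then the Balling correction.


AA = (OG−FG)/(OG−1)·100;  RA = AA·0.8192
AA = (1.043 − 1.019)/(1.043 − 1)·100 = 55.8140
RA = 55.8140·0.8192

45.7228 %


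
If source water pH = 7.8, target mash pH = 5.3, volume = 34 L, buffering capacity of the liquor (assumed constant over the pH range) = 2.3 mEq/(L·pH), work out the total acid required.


acid = buffering capacity · (pH_source − pH_target) · V
acid = 2.3 · (7.8 − 5.3) · 34

195.5000 mEq


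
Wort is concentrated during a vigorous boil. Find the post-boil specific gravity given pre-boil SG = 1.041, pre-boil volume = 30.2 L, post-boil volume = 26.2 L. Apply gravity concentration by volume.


SG_post = 1 + (SG_pre − 1)·V_pre/V_post
pts_pre = (1.041 − 1)·1000 = 41.0000
pts_post = 41.0000·30.2/26.2 = 47.2595
SG_post = 1 + 47.2595/1000

1.0473


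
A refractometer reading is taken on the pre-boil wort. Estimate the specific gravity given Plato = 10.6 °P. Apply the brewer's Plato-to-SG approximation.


SG = 259/(259 − P)
SG = 259/(259 − 10.6)

1.0427


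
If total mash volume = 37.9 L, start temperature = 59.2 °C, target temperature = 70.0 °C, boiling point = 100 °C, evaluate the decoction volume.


V_dec = V_total·(T_target − T_start)/(T_boil − T_start)
V_dec = 37.9·(70.0 − 59.2)/(100 − 59.2)

10.0324 L


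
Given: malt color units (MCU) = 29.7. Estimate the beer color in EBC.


SRM = 1.4922·MCU^0.6859;  EBC = SRM·1.97
SRM = 1.4922·29.7^0.6859 = 15.2753
EBC = 15.2753·1.97

30.0924 EBC


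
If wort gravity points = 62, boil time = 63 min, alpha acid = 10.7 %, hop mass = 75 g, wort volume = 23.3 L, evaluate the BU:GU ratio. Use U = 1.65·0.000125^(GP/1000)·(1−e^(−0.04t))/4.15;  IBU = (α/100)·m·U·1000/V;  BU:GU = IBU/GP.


U = 1.65·0.000125^(62/1000)·(1−e^(−0.04·63))/4.15 = 0.2094
IBU = (10.7/100)·75·0.2094·1000/23.3 = 72.1281
BU:GU = 72.1281/62

1.1634


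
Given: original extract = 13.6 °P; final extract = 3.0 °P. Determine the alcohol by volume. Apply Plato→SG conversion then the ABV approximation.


SG = 259/(259 − P);  ABV = (OG − FG)·131.25
OG = 259/(259 − 13.6) = 1.0554
FG = 259/(259 − 3.0) = 1.0117
ABV = (1.0554 − 1.0117)·131.25

5.7358 % ABV


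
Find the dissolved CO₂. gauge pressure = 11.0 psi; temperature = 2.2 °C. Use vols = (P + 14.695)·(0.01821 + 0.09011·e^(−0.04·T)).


vols = (11.0 + 14.695)·(0.01821 + 0.09011·e^(−0.04·2.2))

2.5882 volumes


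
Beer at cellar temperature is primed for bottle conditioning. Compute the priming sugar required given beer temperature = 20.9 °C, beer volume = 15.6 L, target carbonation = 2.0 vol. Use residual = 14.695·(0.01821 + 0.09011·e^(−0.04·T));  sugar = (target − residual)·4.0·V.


residual = 14.695·(0.01821 + 0.09011·e^(−0.04·20.9)) = 0.8415
sugar = (2.0 − 0.8415)·4.0·15.6

72.2877 g


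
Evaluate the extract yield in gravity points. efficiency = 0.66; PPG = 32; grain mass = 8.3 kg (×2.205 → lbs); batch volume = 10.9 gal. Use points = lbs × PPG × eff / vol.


lbs = 8.3 × 2.205 = 18.3015
points = 18.3015 × 32 × 0.66 / 10.9

35.4613 points


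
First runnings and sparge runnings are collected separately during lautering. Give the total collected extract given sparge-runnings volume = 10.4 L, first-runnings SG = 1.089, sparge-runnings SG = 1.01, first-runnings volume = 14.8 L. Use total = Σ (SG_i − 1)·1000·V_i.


first = (1.089 − 1)·1000·14.8 = 1317.2000
sparge = (1.01 − 1)·1000·10.4 = 104.0000
total = 1317.2000 + 104.0000

1421.2000 gravity·L


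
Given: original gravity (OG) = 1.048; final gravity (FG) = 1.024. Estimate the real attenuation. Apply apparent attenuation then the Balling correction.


AA = (OG−FG)/(OG−1)·100;  RA = AA·0.8192
AA = (1.048 − 1.024)/(1.048 − 1)·100 = 50.0000
RA = 50.0000·0.8192

40.9600 %


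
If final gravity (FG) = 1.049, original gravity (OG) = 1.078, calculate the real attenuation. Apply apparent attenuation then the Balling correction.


AA = (OG−FG)/(OG−1)·100;  RA = AA·0.8192
AA = (1.078 − 1.049)/(1.078 − 1)·100 = 37.1795
RA = 37.1795·0.8192

30.4574 %


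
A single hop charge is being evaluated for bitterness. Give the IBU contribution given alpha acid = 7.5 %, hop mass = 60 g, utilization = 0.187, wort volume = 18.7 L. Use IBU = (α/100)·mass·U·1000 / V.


IBU = (7.5/100)·60·0.187·1000 / 18.7

45.0000 IBU


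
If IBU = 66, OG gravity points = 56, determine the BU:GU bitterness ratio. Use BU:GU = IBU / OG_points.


BU:GU = 66 / 56

1.1786


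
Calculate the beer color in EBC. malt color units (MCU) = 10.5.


SRM = 1.4922·MCU^0.6859;  EBC = SRM·1.97
SRM = 1.4922·10.5^0.6859 = 7.4862
EBC = 7.4862·1.97

14.7478 EBC


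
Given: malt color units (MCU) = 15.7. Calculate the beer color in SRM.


SRM = 1.4922 · MCU^0.6859
SRM = 1.4922 · 15.7^0.6859

9.8649 SRM


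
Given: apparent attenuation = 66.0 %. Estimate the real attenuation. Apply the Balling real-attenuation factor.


RA = AA · 0.8192
RA = 66.0 · 0.8192

54.0672 %


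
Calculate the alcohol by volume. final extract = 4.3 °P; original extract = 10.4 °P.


SG = 259/(259 − P);  ABV = (OG − FG)·131.25
OG = 259/(259 − 10.4) = 1.0418
FG = 259/(259 − 4.3) = 1.0169
ABV = (1.0418 − 1.0169)·131.25

3.2749 % ABV


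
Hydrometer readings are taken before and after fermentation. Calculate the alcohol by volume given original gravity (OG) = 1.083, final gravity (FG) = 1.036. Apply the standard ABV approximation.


ABV = (OG − FG) · 131.25
ABV = (1.083 − 1.036) · 131.25

6.1687 % ABV


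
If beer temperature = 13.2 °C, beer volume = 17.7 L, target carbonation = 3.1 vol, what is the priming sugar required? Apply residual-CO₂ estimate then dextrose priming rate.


residual = 14.695·(0.01821 + 0.09011·e^(−0.04·T));  sugar = (target − residual)·4.0·V
residual = 14.695·(0.01821 + 0.09011·e^(−0.04·13.2)) = 1.0486
sugar = (3.1 − 1.0486)·4.0·17.7

145.2414 g


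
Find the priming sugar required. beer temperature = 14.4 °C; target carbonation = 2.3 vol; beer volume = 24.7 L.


residual = 14.695·(0.01821 + 0.09011·e^(−0.04·T));  sugar = (target − residual)·4.0·V
residual = 14.695·(0.01821 + 0.09011·e^(−0.04·14.4)) = 1.0120
sugar = (2.3 − 1.0120)·4.0·24.7

127.2577 g


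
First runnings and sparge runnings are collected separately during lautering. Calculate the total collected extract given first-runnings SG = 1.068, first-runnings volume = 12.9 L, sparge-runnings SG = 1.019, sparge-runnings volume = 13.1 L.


total = Σ (SG_i − 1)·1000·V_i
first = (1.068 − 1)·1000·12.9 = 877.2000
sparge = (1.019 − 1)·1000·13.1 = 248.9000
total = 877.2000 + 248.9000

1126.1000 gravity·L


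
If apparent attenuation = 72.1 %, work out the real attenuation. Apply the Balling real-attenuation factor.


RA = AA · 0.8192
RA = 72.1 · 0.8192

59.0643 %


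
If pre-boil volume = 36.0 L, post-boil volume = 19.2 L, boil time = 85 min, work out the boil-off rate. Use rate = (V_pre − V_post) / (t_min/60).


rate = (36.0 − 19.2) / (85/60)

11.8588 L/hr


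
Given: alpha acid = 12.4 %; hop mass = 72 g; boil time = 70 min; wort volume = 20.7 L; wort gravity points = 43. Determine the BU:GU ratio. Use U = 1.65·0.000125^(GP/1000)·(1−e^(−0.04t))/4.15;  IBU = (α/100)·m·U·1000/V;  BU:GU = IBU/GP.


U = 1.65·0.000125^(43/1000)·(1−e^(−0.04·70))/4.15 = 0.2537
IBU = (12.4/100)·72·0.2537·1000/20.7 = 109.4310
BU:GU = 109.4310/43

2.5449


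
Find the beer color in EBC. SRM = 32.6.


EBC = SRM · 1.97
EBC = 32.6 · 1.97

64.2220 EBC


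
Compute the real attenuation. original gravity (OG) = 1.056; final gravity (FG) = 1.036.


AA = (OG−FG)/(OG−1)·100;  RA = AA·0.8192
AA = (1.056 − 1.036)/(1.056 − 1)·100 = 35.7143
RA = 35.7143·0.8192

29.2571 %


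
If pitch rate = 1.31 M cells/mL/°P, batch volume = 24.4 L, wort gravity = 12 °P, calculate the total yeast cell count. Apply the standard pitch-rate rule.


cells (billions) = rate · V_L · °P
cells = 1.31 · 24.4 · 12

383.5680 billion cells


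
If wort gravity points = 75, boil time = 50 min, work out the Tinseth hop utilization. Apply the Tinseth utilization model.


U = 1.65·0.000125^(GP/1000) · (1 − e^(−0.04·t))/4.15
bigness = 1.65·0.000125^(75/1000) = 0.8409
boil_factor = (1 − e^(−0.04·50))/4.15 = 0.2084
U = 0.8409 · 0.2084

0.1752


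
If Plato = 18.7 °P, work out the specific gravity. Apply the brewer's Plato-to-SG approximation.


SG = 259/(259 − P)
SG = 259/(259 − 18.7)

1.0778


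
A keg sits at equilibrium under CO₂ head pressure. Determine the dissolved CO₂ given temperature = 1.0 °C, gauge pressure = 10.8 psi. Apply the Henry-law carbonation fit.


vols = (P + 14.695)·(0.01821 + 0.09011·e^(−0.04·T))
vols = (10.8 + 14.695)·(0.01821 + 0.09011·e^(−0.04·1.0))

2.6715 volumes


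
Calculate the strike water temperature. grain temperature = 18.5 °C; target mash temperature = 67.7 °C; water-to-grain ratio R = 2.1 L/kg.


T_strike = (0.41/R)·(T_mash − T_grain) + T_mash
T_strike = (0.41/2.1)·(67.7 − 18.5) + 67.7

77.3057 °C


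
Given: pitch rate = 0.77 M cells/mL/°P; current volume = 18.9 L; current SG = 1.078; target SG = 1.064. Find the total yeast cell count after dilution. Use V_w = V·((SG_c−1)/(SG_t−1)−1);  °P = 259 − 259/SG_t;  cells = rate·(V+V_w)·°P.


V_w = 18.9·((1.078−1)/(1.064−1)−1) = 4.1344
V_final = 18.9 + 4.1344 = 23.0344
°P = 259 − 259/1.064 = 15.5789
cells = 0.77·23.0344·15.5789

276.3155 billion cells


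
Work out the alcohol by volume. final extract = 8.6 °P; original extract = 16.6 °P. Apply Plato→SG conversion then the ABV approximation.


SG = 259/(259 − P);  ABV = (OG − FG)·131.25
OG = 259/(259 − 16.6) = 1.0685
FG = 259/(259 − 8.6) = 1.0343
ABV = (1.0685 − 1.0343)·131.25

4.4805 % ABV


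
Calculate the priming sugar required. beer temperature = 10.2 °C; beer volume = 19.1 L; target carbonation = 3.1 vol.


residual = 14.695·(0.01821 + 0.09011·e^(−0.04·T));  sugar = (target − residual)·4.0·V
residual = 14.695·(0.01821 + 0.09011·e^(−0.04·10.2)) = 1.1481
sugar = (3.1 − 1.1481)·4.0·19.1

149.1222 g


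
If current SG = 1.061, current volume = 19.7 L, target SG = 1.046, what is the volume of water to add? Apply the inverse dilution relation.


V_water = V·((SG_curr − 1)/(SG_target − 1) − 1)
V_water = 19.7·((1.061 − 1)/(1.046 − 1) − 1)

6.4239 L


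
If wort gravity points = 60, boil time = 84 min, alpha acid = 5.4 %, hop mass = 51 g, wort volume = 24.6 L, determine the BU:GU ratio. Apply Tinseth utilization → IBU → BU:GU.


U = 1.65·0.000125^(GP/1000)·(1−e^(−0.04t))/4.15;  IBU = (α/100)·m·U·1000/V;  BU:GU = IBU/GP
U = 1.65·0.000125^(60/1000)·(1−e^(−0.04·84))/4.15 = 0.2238
IBU = (5.4/100)·51·0.2238·1000/24.6 = 25.0568
BU:GU = 25.0568/60

0.4176


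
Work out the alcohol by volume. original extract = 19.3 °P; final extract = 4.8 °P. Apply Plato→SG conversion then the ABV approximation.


SG = 259/(259 − P);  ABV = (OG − FG)·131.25
OG = 259/(259 − 19.3) = 1.0805
FG = 259/(259 − 4.8) = 1.0189
ABV = (1.0805 − 1.0189)·131.25

8.0895 % ABV


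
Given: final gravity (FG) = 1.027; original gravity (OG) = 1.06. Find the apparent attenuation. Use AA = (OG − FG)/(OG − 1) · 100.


AA = (1.06 − 1.027)/(1.06 − 1) · 100

55.0000 %


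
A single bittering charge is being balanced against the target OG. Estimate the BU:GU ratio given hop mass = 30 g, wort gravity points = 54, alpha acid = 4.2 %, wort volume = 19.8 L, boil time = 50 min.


U = 1.65·0.000125^(GP/1000)·(1−e^(−0.04t))/4.15;  IBU = (α/100)·m·U·1000/V;  BU:GU = IBU/GP
U = 1.65·0.000125^(54/1000)·(1−e^(−0.04·50))/4.15 = 0.2116
IBU = (4.2/100)·30·0.2116·1000/19.8 = 13.4655
BU:GU = 13.4655/54

0.2494


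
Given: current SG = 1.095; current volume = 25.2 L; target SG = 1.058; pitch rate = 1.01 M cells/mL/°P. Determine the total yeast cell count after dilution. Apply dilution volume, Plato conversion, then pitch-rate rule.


V_w = V·((SG_c−1)/(SG_t−1)−1);  °P = 259 − 259/SG_t;  cells = rate·(V+V_w)·°P
V_w = 25.2·((1.095−1)/(1.058−1)−1) = 16.0759
V_final = 25.2 + 16.0759 = 41.2759
°P = 259 − 259/1.058 = 14.1985
cells = 1.01·41.2759·14.1985

591.9154 billion cells


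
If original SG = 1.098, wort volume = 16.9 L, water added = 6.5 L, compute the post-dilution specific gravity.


SG_new = 1 + (SG_old − 1)·V_old/(V_old + V_water)
pts = (1.098 − 1)·1000·16.9/(16.9 + 6.5) = 70.7778
SG_new = 1 + 70.7778/1000

1.0708


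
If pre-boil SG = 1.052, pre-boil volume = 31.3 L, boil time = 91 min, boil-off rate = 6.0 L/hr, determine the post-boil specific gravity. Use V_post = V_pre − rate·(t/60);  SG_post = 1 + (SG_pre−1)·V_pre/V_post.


V_post = 31.3 − 6.0·(91/60) = 22.2000
SG_post = 1 + (1.052 − 1)·31.3/22.2000

1.0733


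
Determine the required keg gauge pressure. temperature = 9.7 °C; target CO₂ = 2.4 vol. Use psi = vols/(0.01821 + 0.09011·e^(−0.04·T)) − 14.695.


psi = 2.4/(0.01821 + 0.09011·e^(−0.04·9.7)) − 14.695

15.5539 psi


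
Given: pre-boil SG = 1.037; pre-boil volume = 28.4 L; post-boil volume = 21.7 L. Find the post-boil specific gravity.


SG_post = 1 + (SG_pre − 1)·V_pre/V_post
pts_pre = (1.037 − 1)·1000 = 37.0000
pts_post = 37.0000·28.4/21.7 = 48.4240
SG_post = 1 + 48.4240/1000

1.0484


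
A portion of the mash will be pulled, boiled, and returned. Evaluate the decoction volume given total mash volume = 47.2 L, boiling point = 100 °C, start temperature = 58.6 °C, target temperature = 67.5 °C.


V_dec = V_total·(T_target − T_start)/(T_boil − T_start)
V_dec = 47.2·(67.5 − 58.6)/(100 − 58.6)

10.1469 L


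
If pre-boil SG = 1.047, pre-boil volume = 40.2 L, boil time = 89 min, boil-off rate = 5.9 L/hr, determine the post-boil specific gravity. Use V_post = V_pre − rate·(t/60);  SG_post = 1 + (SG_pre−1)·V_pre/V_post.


V_post = 40.2 − 5.9·(89/60) = 31.4483
SG_post = 1 + (1.047 − 1)·40.2/31.4483

1.0601


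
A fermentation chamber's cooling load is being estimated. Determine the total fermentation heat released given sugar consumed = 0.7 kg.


Q = m_sugar · 590 kJ/kg
Q = 0.7 · 590

413.0000 kJ


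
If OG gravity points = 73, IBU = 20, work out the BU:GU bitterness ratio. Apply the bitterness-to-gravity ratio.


BU:GU = IBU / OG_points
BU:GU = 20 / 73

0.2740


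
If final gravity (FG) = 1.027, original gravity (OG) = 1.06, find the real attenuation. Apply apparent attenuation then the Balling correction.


AA = (OG−FG)/(OG−1)·100;  RA = AA·0.8192
AA = (1.06 − 1.027)/(1.06 − 1)·100 = 55.0000
RA = 55.0000·0.8192

45.0560 %


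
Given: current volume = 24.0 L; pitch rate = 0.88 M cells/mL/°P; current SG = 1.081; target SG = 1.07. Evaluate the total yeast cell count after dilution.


V_w = V·((SG_c−1)/(SG_t−1)−1);  °P = 259 − 259/SG_t;  cells = rate·(V+V_w)·°P
V_w = 24.0·((1.081−1)/(1.07−1)−1) = 3.7714
V_final = 24.0 + 3.7714 = 27.7714
°P = 259 − 259/1.07 = 16.9439
cells = 0.88·27.7714·16.9439

414.0902 billion cells


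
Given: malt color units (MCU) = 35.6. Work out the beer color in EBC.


SRM = 1.4922·MCU^0.6859;  EBC = SRM·1.97
SRM = 1.4922·35.6^0.6859 = 17.2968
EBC = 17.2968·1.97

34.0748 EBC


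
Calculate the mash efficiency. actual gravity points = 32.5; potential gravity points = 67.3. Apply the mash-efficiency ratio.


efficiency = actual / potential × 100
efficiency = 32.5 / 67.3 × 100

48.2912 %


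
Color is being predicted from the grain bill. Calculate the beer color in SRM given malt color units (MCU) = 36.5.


SRM = 1.4922 · MCU^0.6859
SRM = 1.4922 · 36.5^0.6859

17.5956 SRM


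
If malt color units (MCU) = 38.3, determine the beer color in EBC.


SRM = 1.4922·MCU^0.6859;  EBC = SRM·1.97
SRM = 1.4922·38.3^0.6859 = 18.1862
EBC = 18.1862·1.97

35.8269 EBC


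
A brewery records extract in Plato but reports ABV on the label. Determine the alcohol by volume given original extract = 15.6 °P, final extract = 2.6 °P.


SG = 259/(259 − P);  ABV = (OG − FG)·131.25
OG = 259/(259 − 15.6) = 1.0641
FG = 259/(259 − 2.6) = 1.0101
ABV = (1.0641 − 1.0101)·131.25

7.0812 % ABV


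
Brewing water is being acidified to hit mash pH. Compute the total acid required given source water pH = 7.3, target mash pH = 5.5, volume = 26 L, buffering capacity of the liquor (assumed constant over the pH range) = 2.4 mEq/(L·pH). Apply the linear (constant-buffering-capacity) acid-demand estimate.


acid = buffering capacity · (pH_source − pH_target) · V
acid = 2.4 · (7.3 − 5.5) · 26

112.3200 mEq


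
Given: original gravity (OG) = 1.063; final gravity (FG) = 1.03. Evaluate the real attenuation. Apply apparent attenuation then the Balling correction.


AA = (OG−FG)/(OG−1)·100;  RA = AA·0.8192
AA = (1.063 − 1.03)/(1.063 − 1)·100 = 52.3810
RA = 52.3810·0.8192

42.9105 %


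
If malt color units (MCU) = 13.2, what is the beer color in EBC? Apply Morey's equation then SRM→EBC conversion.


SRM = 1.4922·MCU^0.6859;  EBC = SRM·1.97
SRM = 1.4922·13.2^0.6859 = 8.7585
EBC = 8.7585·1.97

17.2542 EBC


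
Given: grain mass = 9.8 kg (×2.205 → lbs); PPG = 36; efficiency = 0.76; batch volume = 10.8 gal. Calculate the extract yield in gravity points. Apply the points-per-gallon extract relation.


points = lbs × PPG × eff / vol
lbs = 9.8 × 2.205 = 21.6090
points = 21.6090 × 36 × 0.76 / 10.8

54.7428 points


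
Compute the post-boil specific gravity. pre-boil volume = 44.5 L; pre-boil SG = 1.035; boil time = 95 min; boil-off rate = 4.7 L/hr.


V_post = V_pre − rate·(t/60);  SG_post = 1 + (SG_pre−1)·V_pre/V_post
V_post = 44.5 − 4.7·(95/60) = 37.0583
SG_post = 1 + (1.035 − 1)·44.5/37.0583

1.0420


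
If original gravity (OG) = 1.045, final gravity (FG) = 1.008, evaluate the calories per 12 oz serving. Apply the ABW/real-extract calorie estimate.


ABW = (OG−FG)·131.25·0.79/FG;  °P = 259 − 259/SG (for OG→OE and FG→AE);  RE = 0.1808·OE + 0.8192·AE;  Cal = (6.9·ABW + 4·(RE−0.1))·FG·3.55
ABW = (1.045 − 1.008)·131.25·0.79/1.008 = 3.8060
OE = 259 − 259/1.045 = 11.1531 °P
AE = 259 − 259/1.008 = 2.0556 °P
RE = 0.1808·11.1531 + 0.8192·2.0556 = 3.7004 °P
Cal = (6.9·3.8060 + 4·(3.7004−0.1))·1.008·3.55

145.5081 kcal


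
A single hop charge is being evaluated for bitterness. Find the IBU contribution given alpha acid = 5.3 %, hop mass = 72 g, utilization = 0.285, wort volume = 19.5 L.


IBU = (α/100)·mass·U·1000 / V
IBU = (5.3/100)·72·0.285·1000 / 19.5

55.7723 IBU


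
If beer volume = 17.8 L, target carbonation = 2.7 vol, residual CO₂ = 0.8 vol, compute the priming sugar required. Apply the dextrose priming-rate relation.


sugar = (target − residual)·4.0·V
sugar = (2.7 − 0.8)·4.0·17.8

135.2800 g


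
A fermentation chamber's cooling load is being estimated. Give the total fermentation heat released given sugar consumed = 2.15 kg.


Q = m_sugar · 590 kJ/kg
Q = 2.15 · 590

1268.5000 kJ


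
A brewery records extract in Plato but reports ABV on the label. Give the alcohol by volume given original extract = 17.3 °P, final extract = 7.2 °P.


SG = 259/(259 − P);  ABV = (OG − FG)·131.25
OG = 259/(259 − 17.3) = 1.0716
FG = 259/(259 − 7.2) = 1.0286
ABV = (1.0716 − 1.0286)·131.25

5.6414 % ABV


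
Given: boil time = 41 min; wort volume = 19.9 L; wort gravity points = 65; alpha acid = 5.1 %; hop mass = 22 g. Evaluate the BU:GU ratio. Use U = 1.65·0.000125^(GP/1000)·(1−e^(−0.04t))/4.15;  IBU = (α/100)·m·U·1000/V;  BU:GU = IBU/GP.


U = 1.65·0.000125^(65/1000)·(1−e^(−0.04·41))/4.15 = 0.1787
IBU = (5.1/100)·22·0.1787·1000/19.9 = 10.0744
BU:GU = 10.0744/65

0.1550


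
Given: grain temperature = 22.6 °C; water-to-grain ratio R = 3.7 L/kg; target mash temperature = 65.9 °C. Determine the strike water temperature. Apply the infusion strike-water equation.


T_strike = (0.41/R)·(T_mash − T_grain) + T_mash
T_strike = (0.41/3.7)·(65.9 − 22.6) + 65.9

70.6981 °C


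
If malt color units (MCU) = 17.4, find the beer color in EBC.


SRM = 1.4922·MCU^0.6859;  EBC = SRM·1.97
SRM = 1.4922·17.4^0.6859 = 10.5857
EBC = 10.5857·1.97

20.8538 EBC


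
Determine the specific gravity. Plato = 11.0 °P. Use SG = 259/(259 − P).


SG = 259/(259 − 11.0)

1.0444


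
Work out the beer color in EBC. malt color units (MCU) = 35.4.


SRM = 1.4922·MCU^0.6859;  EBC = SRM·1.97
SRM = 1.4922·35.4^0.6859 = 17.2301
EBC = 17.2301·1.97

33.9433 EBC


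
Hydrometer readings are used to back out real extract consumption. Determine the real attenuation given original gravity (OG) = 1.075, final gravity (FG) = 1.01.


AA = (OG−FG)/(OG−1)·100;  RA = AA·0.8192
AA = (1.075 − 1.01)/(1.075 − 1)·100 = 86.6667
RA = 86.6667·0.8192

70.9973 %


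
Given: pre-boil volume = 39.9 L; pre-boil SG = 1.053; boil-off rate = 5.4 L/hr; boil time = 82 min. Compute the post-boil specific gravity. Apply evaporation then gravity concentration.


V_post = V_pre − rate·(t/60);  SG_post = 1 + (SG_pre−1)·V_pre/V_post
V_post = 39.9 − 5.4·(82/60) = 32.5200
SG_post = 1 + (1.053 − 1)·39.9/32.5200

1.0650


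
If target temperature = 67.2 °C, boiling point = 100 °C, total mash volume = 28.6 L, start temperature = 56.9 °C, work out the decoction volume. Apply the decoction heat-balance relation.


V_dec = V_total·(T_target − T_start)/(T_boil − T_start)
V_dec = 28.6·(67.2 − 56.9)/(100 − 56.9)

6.8348 L


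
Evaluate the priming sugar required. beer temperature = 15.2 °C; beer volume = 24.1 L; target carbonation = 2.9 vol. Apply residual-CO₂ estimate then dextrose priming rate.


residual = 14.695·(0.01821 + 0.09011·e^(−0.04·T));  sugar = (target − residual)·4.0·V
residual = 14.695·(0.01821 + 0.09011·e^(−0.04·15.2)) = 0.9885
sugar = (2.9 − 0.9885)·4.0·24.1

184.2663 g


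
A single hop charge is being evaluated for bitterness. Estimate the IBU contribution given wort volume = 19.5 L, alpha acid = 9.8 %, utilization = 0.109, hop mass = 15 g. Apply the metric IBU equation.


IBU = (α/100)·mass·U·1000 / V
IBU = (9.8/100)·15·0.109·1000 / 19.5

8.2169 IBU


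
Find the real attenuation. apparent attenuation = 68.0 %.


RA = AA · 0.8192
RA = 68.0 · 0.8192

55.7056 %


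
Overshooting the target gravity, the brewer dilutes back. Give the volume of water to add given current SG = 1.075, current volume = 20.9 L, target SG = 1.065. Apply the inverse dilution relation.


V_water = V·((SG_curr − 1)/(SG_target − 1) − 1)
V_water = 20.9·((1.075 − 1)/(1.065 − 1) − 1)

3.2154 L


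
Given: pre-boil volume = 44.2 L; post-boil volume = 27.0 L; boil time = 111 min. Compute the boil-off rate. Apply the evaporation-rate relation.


rate = (V_pre − V_post) / (t_min/60)
rate = (44.2 − 27.0) / (111/60)

9.2973 L/hr


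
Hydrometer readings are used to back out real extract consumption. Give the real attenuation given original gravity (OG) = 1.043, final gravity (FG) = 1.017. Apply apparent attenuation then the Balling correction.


AA = (OG−FG)/(OG−1)·100;  RA = AA·0.8192
AA = (1.043 − 1.017)/(1.043 − 1)·100 = 60.4651
RA = 60.4651·0.8192

49.5330 %


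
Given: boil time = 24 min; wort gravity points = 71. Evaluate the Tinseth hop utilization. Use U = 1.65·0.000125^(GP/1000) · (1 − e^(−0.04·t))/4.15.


bigness = 1.65·0.000125^(71/1000) = 0.8717
boil_factor = (1 − e^(−0.04·24))/4.15 = 0.1487
U = 0.8717 · 0.1487

0.1296


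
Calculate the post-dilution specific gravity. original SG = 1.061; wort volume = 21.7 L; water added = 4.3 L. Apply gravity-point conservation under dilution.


SG_new = 1 + (SG_old − 1)·V_old/(V_old + V_water)
pts = (1.061 − 1)·1000·21.7/(21.7 + 4.3) = 50.9115
SG_new = 1 + 50.9115/1000

1.0509


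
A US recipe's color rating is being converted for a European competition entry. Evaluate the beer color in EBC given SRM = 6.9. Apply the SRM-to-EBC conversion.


EBC = SRM · 1.97
EBC = 6.9 · 1.97

13.5930 EBC


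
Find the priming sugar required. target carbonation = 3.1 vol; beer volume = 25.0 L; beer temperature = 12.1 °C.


residual = 14.695·(0.01821 + 0.09011·e^(−0.04·T));  sugar = (target − residual)·4.0·V
residual = 14.695·(0.01821 + 0.09011·e^(−0.04·12.1)) = 1.0837
sugar = (3.1 − 1.0837)·4.0·25.0

201.6303 g


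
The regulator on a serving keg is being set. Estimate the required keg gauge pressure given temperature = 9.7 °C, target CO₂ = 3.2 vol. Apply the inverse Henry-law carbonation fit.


psi = vols/(0.01821 + 0.09011·e^(−0.04·T)) − 14.695
psi = 3.2/(0.01821 + 0.09011·e^(−0.04·9.7)) − 14.695

25.6369 psi


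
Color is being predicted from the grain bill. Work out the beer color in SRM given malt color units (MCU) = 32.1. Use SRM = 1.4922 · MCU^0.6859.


SRM = 1.4922 · 32.1^0.6859

16.1116 SRM


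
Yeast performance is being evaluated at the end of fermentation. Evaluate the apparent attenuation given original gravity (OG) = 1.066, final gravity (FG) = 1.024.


AA = (OG − FG)/(OG − 1) · 100
AA = (1.066 − 1.024)/(1.066 − 1) · 100

63.6364 %


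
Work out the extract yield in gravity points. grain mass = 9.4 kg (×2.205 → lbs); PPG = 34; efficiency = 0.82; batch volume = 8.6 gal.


points = lbs × PPG × eff / vol
lbs = 9.4 × 2.205 = 20.7270
points = 20.7270 × 34 × 0.82 / 8.6

67.1940 points


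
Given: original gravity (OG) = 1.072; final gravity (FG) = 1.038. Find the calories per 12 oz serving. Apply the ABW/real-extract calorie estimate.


ABW = (OG−FG)·131.25·0.79/FG;  °P = 259 − 259/SG (for OG→OE and FG→AE);  RE = 0.1808·OE + 0.8192·AE;  Cal = (6.9·ABW + 4·(RE−0.1))·FG·3.55
ABW = (1.072 − 1.038)·131.25·0.79/1.038 = 3.3963
OE = 259 − 259/1.072 = 17.3955 °P
AE = 259 − 259/1.038 = 9.4817 °P
RE = 0.1808·17.3955 + 0.8192·9.4817 = 10.9125 °P
Cal = (6.9·3.3963 + 4·(10.9125−0.1))·1.038·3.55

245.7262 kcal


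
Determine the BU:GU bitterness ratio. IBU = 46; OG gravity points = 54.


BU:GU = IBU / OG_points
BU:GU = 46 / 54

0.8519


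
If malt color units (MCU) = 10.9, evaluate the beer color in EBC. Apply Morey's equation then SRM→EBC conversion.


SRM = 1.4922·MCU^0.6859;  EBC = SRM·1.97
SRM = 1.4922·10.9^0.6859 = 7.6806
EBC = 7.6806·1.97

15.1309 EBC


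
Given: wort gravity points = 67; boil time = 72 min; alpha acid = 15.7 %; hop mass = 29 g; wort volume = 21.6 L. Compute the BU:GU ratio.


U = 1.65·0.000125^(GP/1000)·(1−e^(−0.04t))/4.15;  IBU = (α/100)·m·U·1000/V;  BU:GU = IBU/GP
U = 1.65·0.000125^(67/1000)·(1−e^(−0.04·72))/4.15 = 0.2055
IBU = (15.7/100)·29·0.2055·1000/21.6 = 43.3194
BU:GU = 43.3194/67

0.6466


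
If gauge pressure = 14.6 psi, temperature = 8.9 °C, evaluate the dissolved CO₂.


vols = (P + 14.695)·(0.01821 + 0.09011·e^(−0.04·T))
vols = (14.6 + 14.695)·(0.01821 + 0.09011·e^(−0.04·8.9))

2.3826 volumes


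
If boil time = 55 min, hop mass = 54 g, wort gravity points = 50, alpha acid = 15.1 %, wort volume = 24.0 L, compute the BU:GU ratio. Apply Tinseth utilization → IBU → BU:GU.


U = 1.65·0.000125^(GP/1000)·(1−e^(−0.04t))/4.15;  IBU = (α/100)·m·U·1000/V;  BU:GU = IBU/GP
U = 1.65·0.000125^(50/1000)·(1−e^(−0.04·55))/4.15 = 0.2256
IBU = (15.1/100)·54·0.2256·1000/24.0 = 76.6370
BU:GU = 76.6370/50

1.5327


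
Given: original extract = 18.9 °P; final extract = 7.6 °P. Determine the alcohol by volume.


SG = 259/(259 − P);  ABV = (OG − FG)·131.25
OG = 259/(259 − 18.9) = 1.0787
FG = 259/(259 − 7.6) = 1.0302
ABV = (1.0787 − 1.0302)·131.25

6.3639 % ABV


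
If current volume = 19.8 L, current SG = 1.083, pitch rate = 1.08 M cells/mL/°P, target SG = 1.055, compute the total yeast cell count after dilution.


V_w = V·((SG_c−1)/(SG_t−1)−1);  °P = 259 − 259/SG_t;  cells = rate·(V+V_w)·°P
V_w = 19.8·((1.083−1)/(1.055−1)−1) = 10.0800
V_final = 19.8 + 10.0800 = 29.8800
°P = 259 − 259/1.055 = 13.5024
cells = 1.08·29.8800·13.5024

435.7269 billion cells


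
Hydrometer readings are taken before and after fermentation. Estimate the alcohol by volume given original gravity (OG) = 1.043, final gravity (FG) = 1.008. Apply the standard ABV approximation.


ABV = (OG − FG) · 131.25
ABV = (1.043 − 1.008) · 131.25

4.5937 % ABV


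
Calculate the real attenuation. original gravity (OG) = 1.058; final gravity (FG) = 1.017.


AA = (OG−FG)/(OG−1)·100;  RA = AA·0.8192
AA = (1.058 − 1.017)/(1.058 − 1)·100 = 70.6897
RA = 70.6897·0.8192

57.9090 %


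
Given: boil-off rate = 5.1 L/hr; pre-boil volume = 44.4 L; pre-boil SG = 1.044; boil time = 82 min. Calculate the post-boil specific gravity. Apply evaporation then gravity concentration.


V_post = V_pre − rate·(t/60);  SG_post = 1 + (SG_pre−1)·V_pre/V_post
V_post = 44.4 − 5.1·(82/60) = 37.4300
SG_post = 1 + (1.044 − 1)·44.4/37.4300

1.0522
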